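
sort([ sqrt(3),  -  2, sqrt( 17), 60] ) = [-2, sqrt( 3), sqrt( 17),60]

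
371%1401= 371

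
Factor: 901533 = 3^1*300511^1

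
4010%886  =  466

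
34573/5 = 34573/5 = 6914.60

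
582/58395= 194/19465 = 0.01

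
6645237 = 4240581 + 2404656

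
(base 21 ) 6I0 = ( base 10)3024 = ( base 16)BD0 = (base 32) 2UG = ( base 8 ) 5720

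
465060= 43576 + 421484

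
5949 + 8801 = 14750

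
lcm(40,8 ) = 40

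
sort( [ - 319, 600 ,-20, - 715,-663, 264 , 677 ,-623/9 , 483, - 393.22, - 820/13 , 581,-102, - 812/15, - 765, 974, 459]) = [ - 765, - 715, - 663,-393.22, - 319, - 102 , - 623/9, -820/13, - 812/15, - 20,264,459, 483, 581,600, 677,974] 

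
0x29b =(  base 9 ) 821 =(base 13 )3C4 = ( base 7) 1642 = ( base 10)667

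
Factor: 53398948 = 2^2*43^1*310459^1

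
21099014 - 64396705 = -43297691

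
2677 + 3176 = 5853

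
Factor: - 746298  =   - 2^1*3^2 *7^1*5923^1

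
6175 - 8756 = -2581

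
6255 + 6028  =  12283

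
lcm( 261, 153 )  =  4437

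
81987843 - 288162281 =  - 206174438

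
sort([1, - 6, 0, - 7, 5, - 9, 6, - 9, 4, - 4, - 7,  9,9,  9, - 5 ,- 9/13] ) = [ - 9, - 9, - 7, - 7, - 6,-5, - 4, - 9/13, 0, 1,4, 5, 6,  9, 9,9 ] 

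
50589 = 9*5621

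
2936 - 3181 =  - 245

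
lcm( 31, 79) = 2449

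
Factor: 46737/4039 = 81/7 = 3^4*7^( - 1) 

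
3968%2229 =1739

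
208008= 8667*24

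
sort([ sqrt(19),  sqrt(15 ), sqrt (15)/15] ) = [ sqrt(15 ) /15,  sqrt(15),  sqrt( 19 )] 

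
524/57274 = 262/28637 = 0.01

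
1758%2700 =1758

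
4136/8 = 517  =  517.00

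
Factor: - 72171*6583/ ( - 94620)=2^(-2)*3^7*5^(-1)*11^1*19^(- 1)*29^1*83^(-1 ) * 227^1=158367231/31540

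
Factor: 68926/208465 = 286/865 = 2^1 *5^(- 1 )*11^1 * 13^1*173^( - 1 )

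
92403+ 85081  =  177484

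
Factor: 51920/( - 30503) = - 2^4*5^1*47^( - 1)   =  - 80/47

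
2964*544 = 1612416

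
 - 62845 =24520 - 87365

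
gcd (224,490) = 14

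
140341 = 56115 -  - 84226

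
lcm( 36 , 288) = 288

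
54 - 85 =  - 31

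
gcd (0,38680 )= 38680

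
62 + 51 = 113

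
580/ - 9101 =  -1 + 8521/9101 = -0.06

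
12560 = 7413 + 5147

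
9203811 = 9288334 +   -  84523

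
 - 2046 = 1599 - 3645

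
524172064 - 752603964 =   -  228431900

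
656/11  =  656/11 = 59.64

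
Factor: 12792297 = 3^1*7^1*211^1*2887^1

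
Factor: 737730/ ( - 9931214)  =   - 368865/4965607 = - 3^2*5^1*7^1*1171^1*4965607^( - 1 )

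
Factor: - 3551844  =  -2^2*3^1*17^1 * 23^1*757^1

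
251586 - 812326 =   -  560740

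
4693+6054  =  10747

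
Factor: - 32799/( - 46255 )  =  3^1 * 5^(-1) * 11^( - 1 ) *13^1=39/55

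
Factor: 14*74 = 1036 = 2^2*7^1* 37^1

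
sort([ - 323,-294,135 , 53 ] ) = [ - 323,- 294,53, 135] 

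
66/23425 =66/23425  =  0.00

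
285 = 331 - 46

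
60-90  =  - 30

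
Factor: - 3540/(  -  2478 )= 2^1*5^1*7^( - 1 ) =10/7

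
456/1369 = 456/1369 = 0.33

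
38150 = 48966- 10816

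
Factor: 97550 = 2^1*5^2*1951^1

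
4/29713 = 4/29713   =  0.00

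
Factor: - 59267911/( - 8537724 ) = 2^( - 2)*3^( - 4 )*13^ (-1 )*  101^1*2027^ ( - 1 )*586811^1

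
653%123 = 38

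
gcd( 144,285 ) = 3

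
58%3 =1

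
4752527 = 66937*71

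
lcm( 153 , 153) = 153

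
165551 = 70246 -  - 95305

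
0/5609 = 0 =0.00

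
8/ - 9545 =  - 8/9545 = - 0.00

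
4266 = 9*474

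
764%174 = 68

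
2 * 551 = 1102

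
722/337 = 2+48/337=2.14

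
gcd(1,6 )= 1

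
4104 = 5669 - 1565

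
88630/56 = 1582 + 19/28 = 1582.68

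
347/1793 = 347/1793 = 0.19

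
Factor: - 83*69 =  - 5727 =- 3^1*23^1*83^1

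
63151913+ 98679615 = 161831528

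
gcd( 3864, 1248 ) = 24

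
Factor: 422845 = 5^1*19^1 * 4451^1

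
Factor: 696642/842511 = 232214/280837= 2^1*116107^1 * 280837^( - 1 )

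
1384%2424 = 1384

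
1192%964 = 228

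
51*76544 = 3903744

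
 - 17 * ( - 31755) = 539835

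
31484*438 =13789992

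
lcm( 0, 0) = 0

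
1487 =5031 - 3544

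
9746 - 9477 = 269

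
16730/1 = 16730 =16730.00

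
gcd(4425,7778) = 1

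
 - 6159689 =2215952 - 8375641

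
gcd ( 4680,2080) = 520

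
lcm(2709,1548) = 10836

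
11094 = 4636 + 6458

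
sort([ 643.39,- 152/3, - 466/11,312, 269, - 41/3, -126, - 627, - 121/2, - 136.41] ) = [ -627,  -  136.41, - 126,  -  121/2,-152/3 , - 466/11, - 41/3,269, 312,  643.39] 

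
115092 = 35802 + 79290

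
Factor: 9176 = 2^3*31^1*37^1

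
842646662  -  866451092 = -23804430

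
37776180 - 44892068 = -7115888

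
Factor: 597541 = 7^1 * 85363^1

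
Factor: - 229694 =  - 2^1 * 114847^1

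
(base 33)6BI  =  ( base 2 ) 1101100000011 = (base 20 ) H5F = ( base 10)6915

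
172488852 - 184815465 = - 12326613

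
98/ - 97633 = -1 + 97535/97633=- 0.00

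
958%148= 70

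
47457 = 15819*3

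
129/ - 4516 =  -  129/4516 = - 0.03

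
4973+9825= 14798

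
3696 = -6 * (  -  616)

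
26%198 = 26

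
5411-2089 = 3322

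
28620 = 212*135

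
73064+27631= 100695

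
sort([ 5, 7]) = [5,7] 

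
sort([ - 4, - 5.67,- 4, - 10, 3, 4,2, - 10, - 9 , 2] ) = [ - 10,  -  10, - 9, - 5.67,-4, - 4, 2, 2 , 3,  4 ]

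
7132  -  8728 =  - 1596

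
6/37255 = 6/37255 = 0.00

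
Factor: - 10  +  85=3^1*5^2 = 75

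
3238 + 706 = 3944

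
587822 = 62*9481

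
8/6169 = 8/6169 = 0.00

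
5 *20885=104425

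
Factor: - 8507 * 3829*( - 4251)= 138469111053 = 3^1*7^1*13^1*47^1*109^1*181^1 * 547^1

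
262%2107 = 262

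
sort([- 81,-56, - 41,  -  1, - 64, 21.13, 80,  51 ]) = [ - 81 ,-64, -56,  -  41,-1,21.13 , 51,80] 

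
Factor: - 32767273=- 7^1*11^1 * 425549^1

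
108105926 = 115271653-7165727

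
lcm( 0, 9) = 0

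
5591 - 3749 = 1842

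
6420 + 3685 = 10105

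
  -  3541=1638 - 5179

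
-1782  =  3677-5459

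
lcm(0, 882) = 0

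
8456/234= 4228/117 = 36.14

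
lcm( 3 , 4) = 12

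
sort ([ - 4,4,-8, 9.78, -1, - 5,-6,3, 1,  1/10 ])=[ - 8, - 6  , - 5, - 4,-1, 1/10, 1 , 3,  4 , 9.78]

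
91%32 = 27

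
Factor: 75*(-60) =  - 4500 = -2^2*3^2*5^3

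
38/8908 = 19/4454 = 0.00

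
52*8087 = 420524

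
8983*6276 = 56377308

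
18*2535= 45630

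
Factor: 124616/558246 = 2^2*3^( -1)*13^(-1 )*17^ (  -  1)*37^1=148/663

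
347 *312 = 108264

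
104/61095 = 104/61095 =0.00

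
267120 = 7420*36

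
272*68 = 18496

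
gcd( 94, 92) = 2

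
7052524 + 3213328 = 10265852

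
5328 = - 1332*( - 4)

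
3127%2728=399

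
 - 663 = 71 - 734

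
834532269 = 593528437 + 241003832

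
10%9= 1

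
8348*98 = 818104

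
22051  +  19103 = 41154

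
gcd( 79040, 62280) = 40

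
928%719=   209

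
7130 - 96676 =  - 89546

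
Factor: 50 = 2^1 * 5^2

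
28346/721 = 28346/721 = 39.31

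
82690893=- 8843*(-9351)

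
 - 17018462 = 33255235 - 50273697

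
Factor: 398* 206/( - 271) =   -  2^2*103^1*199^1*271^( - 1)= - 81988/271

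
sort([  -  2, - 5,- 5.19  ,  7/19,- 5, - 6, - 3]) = [ - 6, - 5.19 ,-5, - 5, -3,-2,  7/19]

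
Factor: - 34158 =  - 2^1 *3^1*5693^1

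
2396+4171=6567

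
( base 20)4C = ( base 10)92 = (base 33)2q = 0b1011100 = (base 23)40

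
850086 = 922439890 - 921589804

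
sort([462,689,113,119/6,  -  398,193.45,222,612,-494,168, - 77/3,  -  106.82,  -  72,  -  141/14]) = [ - 494, - 398, - 106.82,-72,-77/3,  -  141/14,119/6, 113, 168, 193.45, 222,462, 612,689 ] 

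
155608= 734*212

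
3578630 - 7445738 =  - 3867108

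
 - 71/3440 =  - 71/3440= - 0.02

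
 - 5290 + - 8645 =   -  13935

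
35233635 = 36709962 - 1476327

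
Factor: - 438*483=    - 2^1*3^2*7^1*23^1*73^1 = - 211554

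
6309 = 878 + 5431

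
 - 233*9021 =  -2101893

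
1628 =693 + 935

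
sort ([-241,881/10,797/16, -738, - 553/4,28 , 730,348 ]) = [ - 738, - 241,-553/4,28,797/16, 881/10,348,730 ]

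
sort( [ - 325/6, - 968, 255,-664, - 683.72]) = [ - 968, - 683.72, - 664,-325/6,255 ]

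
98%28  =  14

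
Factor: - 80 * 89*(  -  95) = 2^4*5^2*19^1 *89^1 = 676400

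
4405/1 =4405=4405.00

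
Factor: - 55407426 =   -  2^1 * 3^1*37^1 * 249583^1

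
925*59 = 54575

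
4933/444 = 4933/444=11.11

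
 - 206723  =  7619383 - 7826106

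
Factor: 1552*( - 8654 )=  - 2^5 * 97^1*4327^1 = -13431008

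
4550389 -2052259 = 2498130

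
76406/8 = 38203/4 = 9550.75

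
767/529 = 767/529 = 1.45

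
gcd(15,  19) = 1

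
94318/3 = 94318/3= 31439.33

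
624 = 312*2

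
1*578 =578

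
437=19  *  23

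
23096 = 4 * 5774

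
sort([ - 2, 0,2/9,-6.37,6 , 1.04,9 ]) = [ - 6.37, - 2, 0,2/9,  1.04,6, 9 ]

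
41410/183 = 41410/183 = 226.28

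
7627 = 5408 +2219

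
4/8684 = 1/2171=0.00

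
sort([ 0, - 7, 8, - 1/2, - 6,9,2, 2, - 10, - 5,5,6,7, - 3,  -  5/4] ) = [ - 10, - 7,-6, - 5  , - 3, - 5/4, - 1/2 , 0, 2,2, 5,6, 7 , 8,9] 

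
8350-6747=1603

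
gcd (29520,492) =492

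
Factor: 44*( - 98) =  - 2^3*7^2*11^1  =  - 4312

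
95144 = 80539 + 14605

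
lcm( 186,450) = 13950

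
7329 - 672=6657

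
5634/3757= 5634/3757 = 1.50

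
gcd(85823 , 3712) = 1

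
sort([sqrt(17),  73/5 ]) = [sqrt(17 ), 73/5 ]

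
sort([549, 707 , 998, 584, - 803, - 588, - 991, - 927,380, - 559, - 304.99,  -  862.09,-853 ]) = [ - 991, - 927,- 862.09,-853, - 803,-588, - 559,-304.99, 380, 549,584,707, 998]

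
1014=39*26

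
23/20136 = 23/20136 = 0.00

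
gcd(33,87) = 3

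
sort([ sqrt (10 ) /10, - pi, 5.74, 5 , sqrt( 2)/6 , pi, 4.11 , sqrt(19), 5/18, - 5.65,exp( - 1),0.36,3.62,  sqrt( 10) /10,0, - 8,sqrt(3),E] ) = [ - 8, - 5.65,-pi, 0,sqrt(2)/6,5/18 , sqrt ( 10) /10, sqrt (10 )/10,0.36,  exp(  -  1)  ,  sqrt(3),E,  pi, 3.62,4.11,sqrt( 19),5,5.74]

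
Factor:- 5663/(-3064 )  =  2^( - 3)*7^1*383^( - 1)*809^1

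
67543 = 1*67543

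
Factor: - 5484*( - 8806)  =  2^3*3^1 * 7^1 * 17^1*37^1 * 457^1 = 48292104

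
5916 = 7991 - 2075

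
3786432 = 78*48544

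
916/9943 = 916/9943 = 0.09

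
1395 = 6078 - 4683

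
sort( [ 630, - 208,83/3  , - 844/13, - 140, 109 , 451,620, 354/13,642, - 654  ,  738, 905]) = [-654 , -208, - 140,-844/13,  354/13,83/3,109,451,620,630 , 642, 738,905 ]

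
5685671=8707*653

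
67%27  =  13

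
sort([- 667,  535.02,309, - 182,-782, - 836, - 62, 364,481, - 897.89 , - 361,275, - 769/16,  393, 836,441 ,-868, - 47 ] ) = [ - 897.89, - 868,-836, - 782, - 667, - 361, - 182, - 62, - 769/16, - 47,275,309,364 , 393, 441, 481, 535.02,  836 ] 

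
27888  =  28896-1008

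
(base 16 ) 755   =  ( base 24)365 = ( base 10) 1877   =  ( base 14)981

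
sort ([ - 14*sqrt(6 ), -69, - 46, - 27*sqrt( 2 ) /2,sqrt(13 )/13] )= [  -  69, - 46,-14* sqrt(6), - 27 * sqrt( 2) /2, sqrt( 13)/13 ]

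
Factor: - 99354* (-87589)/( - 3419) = - 2^1 * 3^1*13^( - 1)*29^1*263^(-1 )*571^1*87589^1 = - 8702317506/3419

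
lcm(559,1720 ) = 22360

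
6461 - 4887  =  1574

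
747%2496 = 747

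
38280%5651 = 4374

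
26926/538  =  50 + 13/269 = 50.05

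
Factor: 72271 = 72271^1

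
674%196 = 86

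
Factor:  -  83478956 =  - 2^2 * 11^1*37^1*47^1*1091^1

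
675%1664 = 675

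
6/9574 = 3/4787 = 0.00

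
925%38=13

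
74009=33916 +40093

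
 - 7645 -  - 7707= 62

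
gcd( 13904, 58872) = 88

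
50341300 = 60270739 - 9929439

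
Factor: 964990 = 2^1 * 5^1 * 13^2*571^1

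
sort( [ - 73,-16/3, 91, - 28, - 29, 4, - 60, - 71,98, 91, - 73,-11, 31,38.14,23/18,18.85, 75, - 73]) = [-73,- 73, - 73, - 71, - 60, - 29, - 28, - 11,-16/3, 23/18,4, 18.85 , 31,38.14,75, 91 , 91,98] 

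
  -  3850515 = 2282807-6133322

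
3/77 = 3/77=0.04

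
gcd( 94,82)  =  2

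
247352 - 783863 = -536511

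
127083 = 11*11553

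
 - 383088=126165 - 509253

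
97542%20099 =17146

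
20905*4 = 83620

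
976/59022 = 488/29511 = 0.02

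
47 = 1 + 46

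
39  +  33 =72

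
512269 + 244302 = 756571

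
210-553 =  - 343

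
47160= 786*60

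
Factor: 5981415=3^1 * 5^1*11^1*36251^1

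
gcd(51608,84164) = 4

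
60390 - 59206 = 1184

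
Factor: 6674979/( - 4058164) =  - 2^( - 2 ) * 3^1 * 11^( -1) * 53^1*149^( - 1 ) *619^( - 1)*41981^1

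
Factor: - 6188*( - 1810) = 11200280 = 2^3*5^1*7^1*13^1*17^1*181^1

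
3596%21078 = 3596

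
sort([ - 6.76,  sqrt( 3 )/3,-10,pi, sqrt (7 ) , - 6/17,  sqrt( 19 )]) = [ - 10, - 6.76, - 6/17,sqrt(3 )/3,sqrt( 7),pi, sqrt(19 ) ] 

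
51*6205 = 316455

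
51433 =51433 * 1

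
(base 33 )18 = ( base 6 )105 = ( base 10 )41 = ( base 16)29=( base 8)51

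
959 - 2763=-1804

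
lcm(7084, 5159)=474628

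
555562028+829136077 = 1384698105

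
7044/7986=1174/1331 = 0.88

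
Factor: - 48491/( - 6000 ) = 2^( - 4)*3^( - 1) * 5^( - 3 )*48491^1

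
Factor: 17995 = 5^1*59^1 * 61^1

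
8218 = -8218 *(  -  1 ) 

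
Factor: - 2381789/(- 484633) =19^( - 1 )*23^( - 1 ) * 1109^ ( - 1 )*2381789^1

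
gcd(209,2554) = 1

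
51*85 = 4335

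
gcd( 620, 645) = 5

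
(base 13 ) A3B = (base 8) 3314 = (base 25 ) 2jf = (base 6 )12020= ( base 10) 1740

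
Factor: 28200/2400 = 47/4 = 2^( - 2)*47^1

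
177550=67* 2650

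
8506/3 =2835+ 1/3= 2835.33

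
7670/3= 2556+2/3 = 2556.67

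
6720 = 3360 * 2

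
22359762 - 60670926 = - 38311164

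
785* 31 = 24335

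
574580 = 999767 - 425187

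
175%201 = 175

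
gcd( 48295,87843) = 1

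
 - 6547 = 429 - 6976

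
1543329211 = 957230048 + 586099163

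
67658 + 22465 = 90123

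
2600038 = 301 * 8638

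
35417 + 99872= 135289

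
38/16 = 19/8= 2.38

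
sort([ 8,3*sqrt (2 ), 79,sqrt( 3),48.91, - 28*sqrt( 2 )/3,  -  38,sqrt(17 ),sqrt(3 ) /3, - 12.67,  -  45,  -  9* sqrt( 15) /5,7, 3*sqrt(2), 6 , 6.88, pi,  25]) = [ - 45, - 38, - 28*sqrt( 2) /3,-12.67,-9*sqrt( 15)/5,sqrt (3) /3,sqrt( 3),  pi,sqrt (17 ),3*sqrt(  2),  3 *sqrt( 2),6, 6.88,7, 8,25,48.91,79] 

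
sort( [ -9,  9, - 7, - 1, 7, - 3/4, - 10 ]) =[ - 10, - 9, - 7,  -  1, - 3/4,7, 9 ]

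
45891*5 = 229455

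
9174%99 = 66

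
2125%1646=479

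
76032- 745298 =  - 669266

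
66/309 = 22/103 = 0.21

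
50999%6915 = 2594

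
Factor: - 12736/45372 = - 2^4  *3^( -1)* 19^( - 1 ) = - 16/57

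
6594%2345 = 1904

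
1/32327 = 1/32327 =0.00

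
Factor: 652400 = 2^4*5^2*7^1*233^1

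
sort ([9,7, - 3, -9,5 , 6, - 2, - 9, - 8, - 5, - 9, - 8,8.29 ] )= [ - 9, - 9, - 9, - 8, - 8, - 5, - 3, - 2,5,6 , 7,8.29, 9 ] 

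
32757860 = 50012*655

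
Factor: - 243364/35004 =-3^( - 1 )*11^1*2917^( - 1 )*5531^1= - 60841/8751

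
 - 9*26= - 234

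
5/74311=5/74311 = 0.00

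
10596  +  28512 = 39108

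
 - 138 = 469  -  607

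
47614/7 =6802 = 6802.00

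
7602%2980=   1642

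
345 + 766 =1111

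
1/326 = 1/326 =0.00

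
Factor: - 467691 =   -  3^1 * 7^1*22271^1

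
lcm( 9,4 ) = 36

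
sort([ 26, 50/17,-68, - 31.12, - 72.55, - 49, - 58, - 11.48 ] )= [ - 72.55, - 68, - 58,- 49  , - 31.12, -11.48,  50/17 , 26 ] 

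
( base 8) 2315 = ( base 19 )37D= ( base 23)27a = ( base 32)16D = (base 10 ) 1229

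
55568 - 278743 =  - 223175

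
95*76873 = 7302935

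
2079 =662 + 1417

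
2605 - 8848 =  - 6243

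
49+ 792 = 841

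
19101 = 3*6367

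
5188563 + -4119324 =1069239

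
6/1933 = 6/1933 = 0.00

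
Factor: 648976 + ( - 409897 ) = 239079 = 3^1*79693^1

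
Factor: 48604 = 2^2* 29^1 * 419^1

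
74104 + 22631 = 96735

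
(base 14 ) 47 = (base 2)111111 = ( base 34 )1T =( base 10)63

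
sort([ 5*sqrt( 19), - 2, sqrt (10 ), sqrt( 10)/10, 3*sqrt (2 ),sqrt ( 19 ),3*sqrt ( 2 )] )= [-2,sqrt( 10 )/10,sqrt ( 10 ),3*sqrt( 2 ),  3*sqrt ( 2 ),sqrt( 19 ),5*sqrt(19)]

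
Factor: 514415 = 5^1*11^1 * 47^1*199^1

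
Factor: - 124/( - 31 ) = 4 = 2^2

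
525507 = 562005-36498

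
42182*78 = 3290196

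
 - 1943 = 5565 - 7508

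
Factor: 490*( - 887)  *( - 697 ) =2^1*5^1*7^2*17^1* 41^1*887^1 = 302937110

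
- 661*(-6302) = 4165622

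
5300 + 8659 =13959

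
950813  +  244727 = 1195540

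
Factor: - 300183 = - 3^1*13^1*43^1*179^1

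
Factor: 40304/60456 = 2/3 = 2^1*3^(-1)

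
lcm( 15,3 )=15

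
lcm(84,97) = 8148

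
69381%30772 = 7837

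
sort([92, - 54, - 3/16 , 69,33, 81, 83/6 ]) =[-54, - 3/16 , 83/6, 33, 69,81, 92 ]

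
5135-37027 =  - 31892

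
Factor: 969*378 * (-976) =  - 357491232  =  - 2^5*3^4 * 7^1 * 17^1*19^1 * 61^1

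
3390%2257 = 1133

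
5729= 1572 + 4157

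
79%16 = 15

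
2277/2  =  1138+1/2= 1138.50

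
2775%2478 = 297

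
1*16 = 16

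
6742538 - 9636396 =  - 2893858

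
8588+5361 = 13949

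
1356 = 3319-1963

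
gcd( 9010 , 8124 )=2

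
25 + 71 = 96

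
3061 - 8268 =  - 5207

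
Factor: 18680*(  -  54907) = -1025662760 = -2^3*5^1 * 467^1 * 54907^1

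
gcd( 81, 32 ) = 1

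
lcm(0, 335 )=0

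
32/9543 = 32/9543 = 0.00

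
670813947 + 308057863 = 978871810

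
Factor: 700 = 2^2*5^2*7^1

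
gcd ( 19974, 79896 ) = 19974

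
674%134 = 4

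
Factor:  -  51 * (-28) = 1428 = 2^2 * 3^1*7^1*17^1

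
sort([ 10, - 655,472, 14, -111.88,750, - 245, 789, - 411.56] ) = [ - 655 , - 411.56, - 245, - 111.88,10,14,472, 750,789]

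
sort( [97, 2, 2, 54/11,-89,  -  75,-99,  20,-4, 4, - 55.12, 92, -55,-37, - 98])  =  [ - 99, - 98,-89,-75, - 55.12, - 55, - 37, - 4, 2, 2, 4, 54/11, 20, 92  ,  97 ] 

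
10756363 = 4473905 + 6282458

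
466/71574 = 233/35787 = 0.01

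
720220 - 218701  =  501519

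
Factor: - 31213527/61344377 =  - 3^1*991^1 * 10499^1 * 61344377^ ( - 1) 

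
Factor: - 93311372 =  - 2^2 * 7^1*  11^1*302959^1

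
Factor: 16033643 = 2579^1*6217^1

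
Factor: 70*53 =2^1 * 5^1*7^1*53^1 = 3710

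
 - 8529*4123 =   -  35165067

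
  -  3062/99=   -3062/99 = - 30.93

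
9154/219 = 9154/219 =41.80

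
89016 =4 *22254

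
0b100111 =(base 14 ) 2b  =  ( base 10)39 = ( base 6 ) 103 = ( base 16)27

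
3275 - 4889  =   - 1614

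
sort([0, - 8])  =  [ - 8, 0] 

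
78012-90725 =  - 12713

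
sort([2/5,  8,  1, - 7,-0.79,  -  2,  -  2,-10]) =[ - 10,  -  7, - 2, - 2 , -0.79, 2/5,1, 8 ]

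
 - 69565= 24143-93708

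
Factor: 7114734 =2^1 * 3^2*11^1*35933^1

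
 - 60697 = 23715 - 84412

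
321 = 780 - 459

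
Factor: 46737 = 3^4*577^1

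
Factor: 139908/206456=2^( - 1 )*3^1*89^1*197^(  -  1)  =  267/394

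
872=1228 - 356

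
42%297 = 42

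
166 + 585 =751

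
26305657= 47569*553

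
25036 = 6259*4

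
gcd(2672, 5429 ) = 1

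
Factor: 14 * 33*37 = 2^1*3^1*7^1*11^1 * 37^1 = 17094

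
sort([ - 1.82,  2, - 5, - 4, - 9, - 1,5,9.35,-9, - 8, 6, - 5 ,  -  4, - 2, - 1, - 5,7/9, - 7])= [ - 9, - 9,  -  8,  -  7,-5, - 5,-5, - 4, - 4,-2, - 1.82,-1, - 1,7/9,2,5,6,9.35]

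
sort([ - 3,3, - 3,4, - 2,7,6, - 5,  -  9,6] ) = [ - 9, - 5, - 3, - 3, - 2,3,4, 6,6,7]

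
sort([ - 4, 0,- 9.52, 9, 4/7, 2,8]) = [ - 9.52, - 4 , 0, 4/7,  2, 8,  9] 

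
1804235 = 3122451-1318216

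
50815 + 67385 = 118200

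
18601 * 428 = 7961228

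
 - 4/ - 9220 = 1/2305 = 0.00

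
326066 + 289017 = 615083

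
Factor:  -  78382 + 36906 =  - 2^2 * 10369^1 = -41476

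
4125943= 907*4549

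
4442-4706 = -264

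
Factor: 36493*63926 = 2332851518 = 2^1*31963^1*36493^1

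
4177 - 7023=- 2846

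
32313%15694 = 925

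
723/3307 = 723/3307 =0.22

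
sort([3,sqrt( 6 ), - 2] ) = [ - 2,sqrt(6 ), 3 ]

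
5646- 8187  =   - 2541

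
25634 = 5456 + 20178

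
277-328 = -51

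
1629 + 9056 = 10685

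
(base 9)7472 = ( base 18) GH2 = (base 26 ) 836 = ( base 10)5492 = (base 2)1010101110100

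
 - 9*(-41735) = 375615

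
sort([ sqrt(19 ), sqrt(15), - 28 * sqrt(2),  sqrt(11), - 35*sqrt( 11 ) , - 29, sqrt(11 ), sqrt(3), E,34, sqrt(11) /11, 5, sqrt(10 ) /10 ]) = [ - 35*sqrt( 11 ), -28*sqrt ( 2), - 29, sqrt(11) /11, sqrt(10)/10,sqrt(3), E,sqrt( 11),  sqrt( 11), sqrt(15 ),  sqrt( 19),5,34] 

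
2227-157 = 2070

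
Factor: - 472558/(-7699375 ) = 2^1*5^( - 4 )*23^1*97^(-1 )*127^(  -  1 )*10273^1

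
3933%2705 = 1228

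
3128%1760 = 1368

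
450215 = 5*90043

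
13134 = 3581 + 9553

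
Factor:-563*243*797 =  - 3^5*563^1*797^1=-109036773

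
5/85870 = 1/17174 = 0.00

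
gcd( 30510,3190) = 10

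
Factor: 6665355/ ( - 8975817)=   -  740595/997313 = - 3^1* 5^1*97^1*509^1*587^( - 1 )*1699^( - 1)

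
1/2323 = 1/2323 = 0.00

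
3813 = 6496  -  2683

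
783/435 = 9/5= 1.80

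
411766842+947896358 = 1359663200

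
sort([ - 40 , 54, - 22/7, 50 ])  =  [ - 40,  -  22/7, 50, 54 ] 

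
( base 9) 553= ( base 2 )111000101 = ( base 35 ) cx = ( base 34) DB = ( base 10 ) 453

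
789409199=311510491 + 477898708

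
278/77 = 3 + 47/77 = 3.61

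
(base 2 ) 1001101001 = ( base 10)617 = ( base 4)21221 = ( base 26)nj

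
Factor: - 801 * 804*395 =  - 254381580 = - 2^2*3^3*5^1 * 67^1 * 79^1*89^1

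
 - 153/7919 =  - 1  +  7766/7919 = -0.02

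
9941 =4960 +4981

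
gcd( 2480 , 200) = 40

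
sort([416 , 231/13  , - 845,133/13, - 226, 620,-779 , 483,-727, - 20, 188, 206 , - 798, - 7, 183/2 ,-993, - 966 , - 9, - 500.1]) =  [ - 993, - 966, - 845, - 798,-779, - 727, - 500.1 , - 226, - 20, - 9, - 7,133/13 , 231/13, 183/2,188,206,  416, 483,  620]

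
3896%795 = 716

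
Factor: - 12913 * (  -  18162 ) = 234525906 = 2^1*3^2*37^1 * 349^1*1009^1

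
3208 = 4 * 802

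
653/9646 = 653/9646 = 0.07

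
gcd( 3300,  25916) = 44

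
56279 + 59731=116010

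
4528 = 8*566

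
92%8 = 4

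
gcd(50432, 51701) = 1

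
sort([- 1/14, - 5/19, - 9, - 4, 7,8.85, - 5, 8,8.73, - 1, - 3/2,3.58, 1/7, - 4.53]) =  [-9 , - 5, - 4.53,- 4,- 3/2, - 1, - 5/19, - 1/14, 1/7, 3.58, 7, 8 , 8.73, 8.85] 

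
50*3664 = 183200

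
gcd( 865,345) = 5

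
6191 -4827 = 1364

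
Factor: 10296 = 2^3*3^2*11^1*13^1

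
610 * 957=583770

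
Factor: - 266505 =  - 3^1*5^1*109^1*163^1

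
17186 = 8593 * 2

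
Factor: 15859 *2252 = 35714468 = 2^2*563^1*15859^1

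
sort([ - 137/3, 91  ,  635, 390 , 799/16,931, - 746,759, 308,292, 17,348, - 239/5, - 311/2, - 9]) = [ - 746, - 311/2, - 239/5, - 137/3, - 9,17, 799/16 , 91,292,  308,348,390,635,759,  931]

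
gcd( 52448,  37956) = 4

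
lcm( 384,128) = 384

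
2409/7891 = 2409/7891 = 0.31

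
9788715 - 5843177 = 3945538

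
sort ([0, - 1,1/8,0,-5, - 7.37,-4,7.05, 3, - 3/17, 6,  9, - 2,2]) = [ - 7.37, - 5,  -  4, - 2,  -  1, - 3/17,0, 0,1/8,  2,3, 6,  7.05, 9]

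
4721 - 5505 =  -784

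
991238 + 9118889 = 10110127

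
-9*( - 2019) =18171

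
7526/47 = 7526/47 =160.13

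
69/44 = 1 + 25/44 = 1.57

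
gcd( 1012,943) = 23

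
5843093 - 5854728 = - 11635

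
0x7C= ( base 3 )11121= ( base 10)124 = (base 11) 103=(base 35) 3j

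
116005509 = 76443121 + 39562388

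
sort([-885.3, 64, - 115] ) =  [ - 885.3, - 115 , 64]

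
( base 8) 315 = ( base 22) 97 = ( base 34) 61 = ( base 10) 205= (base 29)72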